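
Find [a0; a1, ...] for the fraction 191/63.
[3; 31, 2]

Euclidean algorithm steps:
191 = 3 × 63 + 2
63 = 31 × 2 + 1
2 = 2 × 1 + 0
Continued fraction: [3; 31, 2]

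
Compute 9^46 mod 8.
1

Repeated squaring. Binary of 46 = 101110.
9^1 ≡ 1 (mod 8); 9^2 ≡ 1 (mod 8); 9^4 ≡ 1 (mod 8); 9^8 ≡ 1 (mod 8); 9^16 ≡ 1 (mod 8); 9^32 ≡ 1 (mod 8)
9^46 = 9^2 × 9^4 × 9^8 × 9^32 ≡ 1 (mod 8)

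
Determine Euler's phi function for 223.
222

223 = 223
φ(n) = n × ∏(1 - 1/p) for each prime p dividing n
φ(223) = 223 × (1 - 1/223) = 222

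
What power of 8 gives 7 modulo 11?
9

Baby-step giant-step with step n = ⌈√11⌉ = 4.
Baby steps 8^j mod 11 (j:value) for j=0..3: 0:1, 1:8, 2:9, 3:6.
Giant-step multiplier: 8^(-4) ≡ 8^(10-4) = 8^6 ≡ 3 (mod 11).
Giant steps γ_i = 7·3^i mod 11: γ_0=7, γ_1=10, γ_2=8 (in table at j=1).
x = i·n + j = 2·4 + 1 = 9.
Check: 8^9 ≡ 7 (mod 11).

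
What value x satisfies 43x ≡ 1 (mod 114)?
61

gcd(43, 114) = 1, so the inverse exists.
Extended Euclidean algorithm on (114, 43):
114 = 2 × 43 + 28  ⟹  28 = (1)·114 + (-2)·43
43 = 1 × 28 + 15  ⟹  15 = (-1)·114 + (3)·43
28 = 1 × 15 + 13  ⟹  13 = (2)·114 + (-5)·43
15 = 1 × 13 + 2  ⟹  2 = (-3)·114 + (8)·43
13 = 6 × 2 + 1  ⟹  1 = (20)·114 + (-53)·43
So (-53)·43 ≡ 1 (mod 114), i.e. 43^(-1) ≡ -53 ≡ 61 (mod 114).
Check: 43 × 61 = 2623 ≡ 1 (mod 114)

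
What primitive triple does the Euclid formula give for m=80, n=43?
(4551, 6880, 8249)

Euclid's formula: a = m² - n², b = 2mn, c = m² + n²
m = 80, n = 43
a = 80² - 43² = 6400 - 1849 = 4551
b = 2 × 80 × 43 = 6880
c = 80² + 43² = 6400 + 1849 = 8249
Verification: 4551² + 6880² = 20711601 + 47334400 = 68046001 = 8249² ✓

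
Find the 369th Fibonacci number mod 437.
357

Matrix identity: Q^n = [[F_(n+1), F_n], [F_n, F_(n-1)]] with Q = [[1,1],[1,0]].
n = 369 = 101110001₂. Square-and-multiply, entries mod 437:
Q^1 = [[1,1],[1,0]]
Q^2 = (Q^1)² = [[2,1],[1,1]]
Q^5 = (Q^2)²·Q = [[8,5],[5,3]]
Q^11 = (Q^5)²·Q = [[144,89],[89,55]]
Q^23 = (Q^11)²·Q = [[46,252],[252,231]]
Q^46 = (Q^23)² = [[70,321],[321,186]]
Q^92 = (Q^46)² = [[2,20],[20,419]]
Q^184 = (Q^92)² = [[404,117],[117,287]]
Q^369 = (Q^184)²·Q = [[359,357],[357,2]]
F_369 mod 437 = Q^369[0][1] = 357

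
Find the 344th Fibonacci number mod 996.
21

Matrix identity: Q^n = [[F_(n+1), F_n], [F_n, F_(n-1)]] with Q = [[1,1],[1,0]].
n = 344 = 101011000₂. Square-and-multiply, entries mod 996:
Q^1 = [[1,1],[1,0]]
Q^2 = (Q^1)² = [[2,1],[1,1]]
Q^5 = (Q^2)²·Q = [[8,5],[5,3]]
Q^10 = (Q^5)² = [[89,55],[55,34]]
Q^21 = (Q^10)²·Q = [[779,986],[986,789]]
Q^43 = (Q^21)²·Q = [[633,377],[377,256]]
Q^86 = (Q^43)² = [[994,497],[497,497]]
Q^172 = (Q^86)² = [[5,3],[3,2]]
Q^344 = (Q^172)² = [[34,21],[21,13]]
F_344 mod 996 = Q^344[0][1] = 21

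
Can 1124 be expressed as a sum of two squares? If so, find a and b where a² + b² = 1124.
10² + 32² (a=10, b=32)

Factorization: 1124 = 2^2 × 281
By Fermat: n is sum of two squares iff every prime p ≡ 3 (mod 4) appears to even power.
All primes ≡ 3 (mod 4) appear to even power.
Search a = 0, 1, 2, … for 1124 - a² a perfect square: first hit at a = 10: 1124 - 100 = 1024 = 32².
1124 = 10² + 32² = 100 + 1024 ✓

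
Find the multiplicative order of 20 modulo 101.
50

101 is prime, so ord(20) divides φ(101) = 100.
Divisors of 100: 1, 2, 4, 5, 10, 20, 25, 50, 100.
Repeated squaring: 20^1 ≡ 20, 20^2 ≡ 97, 20^4 ≡ 16, 20^8 ≡ 54, 20^16 ≡ 88, 20^32 ≡ 68, 20^64 ≡ 79 (mod 101).
Test 20^d mod 101 for each divisor d in increasing order:
20^1 ≡ 20
20^2 ≡ 97
20^4 ≡ 16
20^5 = 20^4·20^1 ≡ 17
20^10 = 20^8·20^2 ≡ 87
20^20 = 20^16·20^4 ≡ 95
20^25 = 20^16·20^8·20^1 ≡ 100
20^50 = 20^32·20^16·20^2 ≡ 1  ← first divisor giving 1
The order is 50.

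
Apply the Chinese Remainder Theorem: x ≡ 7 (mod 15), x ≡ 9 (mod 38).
427

Using Chinese Remainder Theorem:
M = 15 × 38 = 570
M1 = 38, M2 = 15
y1 = 38^(-1) mod 15 = 2
y2 = 15^(-1) mod 38 = 33
x = (7×38×2 + 9×15×33) mod 570 = 427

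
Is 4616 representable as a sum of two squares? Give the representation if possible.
46² + 50² (a=46, b=50)

Factorization: 4616 = 2^3 × 577
By Fermat: n is sum of two squares iff every prime p ≡ 3 (mod 4) appears to even power.
All primes ≡ 3 (mod 4) appear to even power.
Search a = 0, 1, 2, … for 4616 - a² a perfect square: first hit at a = 46: 4616 - 2116 = 2500 = 50².
4616 = 46² + 50² = 2116 + 2500 ✓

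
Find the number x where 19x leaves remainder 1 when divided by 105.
94

gcd(19, 105) = 1, so the inverse exists.
Extended Euclidean algorithm on (105, 19):
105 = 5 × 19 + 10  ⟹  10 = (1)·105 + (-5)·19
19 = 1 × 10 + 9  ⟹  9 = (-1)·105 + (6)·19
10 = 1 × 9 + 1  ⟹  1 = (2)·105 + (-11)·19
So (-11)·19 ≡ 1 (mod 105), i.e. 19^(-1) ≡ -11 ≡ 94 (mod 105).
Check: 19 × 94 = 1786 ≡ 1 (mod 105)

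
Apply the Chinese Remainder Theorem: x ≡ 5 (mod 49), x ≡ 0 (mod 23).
299

Using Chinese Remainder Theorem:
M = 49 × 23 = 1127
M1 = 23, M2 = 49
y1 = 23^(-1) mod 49 = 32
y2 = 49^(-1) mod 23 = 8
x = (5×23×32 + 0×49×8) mod 1127 = 299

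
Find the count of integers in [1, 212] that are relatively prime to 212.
104

212 = 2^2 × 53
φ(n) = n × ∏(1 - 1/p) for each prime p dividing n
φ(212) = 212 × (1 - 1/2) × (1 - 1/53) = 104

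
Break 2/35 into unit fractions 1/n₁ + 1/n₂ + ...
1/18 + 1/630

Greedy algorithm:
2/35: ceiling(35/2) = 18, use 1/18
1/630: ceiling(630/1) = 630, use 1/630
Result: 2/35 = 1/18 + 1/630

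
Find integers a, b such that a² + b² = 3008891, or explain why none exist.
Not possible

Factorization: 3008891 = 31^3 × 101
By Fermat: n is sum of two squares iff every prime p ≡ 3 (mod 4) appears to even power.
Prime(s) ≡ 3 (mod 4) with odd exponent: [(31, 3)]
Therefore 3008891 cannot be expressed as a² + b².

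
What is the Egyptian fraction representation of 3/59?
1/20 + 1/1180

Greedy algorithm:
3/59: ceiling(59/3) = 20, use 1/20
1/1180: ceiling(1180/1) = 1180, use 1/1180
Result: 3/59 = 1/20 + 1/1180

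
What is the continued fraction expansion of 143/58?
[2; 2, 6, 1, 3]

Euclidean algorithm steps:
143 = 2 × 58 + 27
58 = 2 × 27 + 4
27 = 6 × 4 + 3
4 = 1 × 3 + 1
3 = 3 × 1 + 0
Continued fraction: [2; 2, 6, 1, 3]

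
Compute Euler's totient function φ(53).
52

53 = 53
φ(n) = n × ∏(1 - 1/p) for each prime p dividing n
φ(53) = 53 × (1 - 1/53) = 52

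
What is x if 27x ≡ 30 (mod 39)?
x ≡ 4 (mod 13)

gcd(27, 39) = 3, which divides 30, so solutions exist.
Divide through by 3: 9x ≡ 10 (mod 13).
Find 9^(-1) mod 13 by the extended Euclidean algorithm:
13 = 1 × 9 + 4  ⟹  4 = (1)·13 + (-1)·9
9 = 2 × 4 + 1  ⟹  1 = (-2)·13 + (3)·9
So (3)·9 ≡ 1 (mod 13), i.e. 9^(-1) ≡ 3 (mod 13).
x ≡ 3 × 10 = 30 ≡ 4 (mod 13).
Check: 27 × 4 = 108 ≡ 30 (mod 39).
x ≡ 4 (mod 13), giving 3 solutions mod 39.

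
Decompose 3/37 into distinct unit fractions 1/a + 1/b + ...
1/13 + 1/241 + 1/115921

Greedy algorithm:
3/37: ceiling(37/3) = 13, use 1/13
2/481: ceiling(481/2) = 241, use 1/241
1/115921: ceiling(115921/1) = 115921, use 1/115921
Result: 3/37 = 1/13 + 1/241 + 1/115921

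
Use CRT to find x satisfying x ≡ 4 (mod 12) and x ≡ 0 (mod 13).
52

Using Chinese Remainder Theorem:
M = 12 × 13 = 156
M1 = 13, M2 = 12
y1 = 13^(-1) mod 12 = 1
y2 = 12^(-1) mod 13 = 12
x = (4×13×1 + 0×12×12) mod 156 = 52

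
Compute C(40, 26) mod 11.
6

Using Lucas' theorem:
Write n=40 and k=26 in base 11:
n in base 11: [3, 7]
k in base 11: [2, 4]
C(40,26) mod 11 = ∏ C(n_i, k_i) mod 11
Digit binomials (mod 11): C(3,2) = 3; C(7,4) = 35 ≡ 2
Product: 3 × 2 = 6 ≡ 6 (mod 11)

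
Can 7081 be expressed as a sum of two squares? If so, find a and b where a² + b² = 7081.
5² + 84² (a=5, b=84)

Factorization: 7081 = 73 × 97
By Fermat: n is sum of two squares iff every prime p ≡ 3 (mod 4) appears to even power.
All primes ≡ 3 (mod 4) appear to even power.
Search a = 0, 1, 2, … for 7081 - a² a perfect square: first hit at a = 5: 7081 - 25 = 7056 = 84².
7081 = 5² + 84² = 25 + 7056 ✓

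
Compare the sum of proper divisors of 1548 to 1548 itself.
abundant

Proper divisors of 1548: sum = 1 + 2 + 3 + 4 + 6 + 9 + 12 + 18 + ... + 258 + 387 + 516 + 774 (17 divisors) = 2456
Since 2456 > 1548, 1548 is abundant.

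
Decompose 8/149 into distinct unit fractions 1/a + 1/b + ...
1/19 + 1/944 + 1/2672464

Greedy algorithm:
8/149: ceiling(149/8) = 19, use 1/19
3/2831: ceiling(2831/3) = 944, use 1/944
1/2672464: ceiling(2672464/1) = 2672464, use 1/2672464
Result: 8/149 = 1/19 + 1/944 + 1/2672464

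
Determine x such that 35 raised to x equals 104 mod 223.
81

Baby-step giant-step with step n = ⌈√223⌉ = 15.
Baby steps 35^j mod 223 (j:value) for j=0..14: 0:1, 1:35, 2:110, 3:59, 4:58, 5:23, 6:136, 7:77, 8:19, 9:219, 10:83, 11:6, 12:210, 13:214, 14:131.
Giant-step multiplier: 35^(-15) ≡ 35^(222-15) = 35^207 ≡ 157 (mod 223).
Giant steps γ_i = 104·157^i mod 223: γ_0=104, γ_1=49, γ_2=111, γ_3=33, γ_4=52, γ_5=136 (in table at j=6).
x = i·n + j = 5·15 + 6 = 81.
Check: 35^81 ≡ 104 (mod 223).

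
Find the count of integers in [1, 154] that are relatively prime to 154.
60

154 = 2 × 7 × 11
φ(n) = n × ∏(1 - 1/p) for each prime p dividing n
φ(154) = 154 × (1 - 1/2) × (1 - 1/7) × (1 - 1/11) = 60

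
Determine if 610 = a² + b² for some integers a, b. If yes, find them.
9² + 23² (a=9, b=23)

Factorization: 610 = 2 × 5 × 61
By Fermat: n is sum of two squares iff every prime p ≡ 3 (mod 4) appears to even power.
All primes ≡ 3 (mod 4) appear to even power.
Search a = 0, 1, 2, … for 610 - a² a perfect square: first hit at a = 9: 610 - 81 = 529 = 23².
610 = 9² + 23² = 81 + 529 ✓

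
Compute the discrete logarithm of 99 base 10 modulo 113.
68

Baby-step giant-step with step n = ⌈√113⌉ = 11.
Baby steps 10^j mod 113 (j:value) for j=0..10: 0:1, 1:10, 2:100, 3:96, 4:56, 5:108, 6:63, 7:65, 8:85, 9:59, 10:25.
Giant-step multiplier: 10^(-11) ≡ 10^(112-11) = 10^101 ≡ 33 (mod 113).
Giant steps γ_i = 99·33^i mod 113: γ_0=99, γ_1=103, γ_2=9, γ_3=71, γ_4=83, γ_5=27, γ_6=100 (in table at j=2).
x = i·n + j = 6·11 + 2 = 68.
Check: 10^68 ≡ 99 (mod 113).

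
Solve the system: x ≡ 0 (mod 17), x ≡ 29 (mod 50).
629

Using Chinese Remainder Theorem:
M = 17 × 50 = 850
M1 = 50, M2 = 17
y1 = 50^(-1) mod 17 = 16
y2 = 17^(-1) mod 50 = 3
x = (0×50×16 + 29×17×3) mod 850 = 629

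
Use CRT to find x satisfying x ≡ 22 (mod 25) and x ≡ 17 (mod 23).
247

Using Chinese Remainder Theorem:
M = 25 × 23 = 575
M1 = 23, M2 = 25
y1 = 23^(-1) mod 25 = 12
y2 = 25^(-1) mod 23 = 12
x = (22×23×12 + 17×25×12) mod 575 = 247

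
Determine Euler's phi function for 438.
144

438 = 2 × 3 × 73
φ(n) = n × ∏(1 - 1/p) for each prime p dividing n
φ(438) = 438 × (1 - 1/2) × (1 - 1/3) × (1 - 1/73) = 144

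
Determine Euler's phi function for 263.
262

263 = 263
φ(n) = n × ∏(1 - 1/p) for each prime p dividing n
φ(263) = 263 × (1 - 1/263) = 262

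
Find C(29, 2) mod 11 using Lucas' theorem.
10

Using Lucas' theorem:
Write n=29 and k=2 in base 11:
n in base 11: [2, 7]
k in base 11: [0, 2]
C(29,2) mod 11 = ∏ C(n_i, k_i) mod 11
Digit binomials (mod 11): C(2,0) = 1; C(7,2) = 21 ≡ 10
Product: 1 × 10 = 10 ≡ 10 (mod 11)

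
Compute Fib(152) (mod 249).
9

Matrix identity: Q^n = [[F_(n+1), F_n], [F_n, F_(n-1)]] with Q = [[1,1],[1,0]].
n = 152 = 10011000₂. Square-and-multiply, entries mod 249:
Q^1 = [[1,1],[1,0]]
Q^2 = (Q^1)² = [[2,1],[1,1]]
Q^4 = (Q^2)² = [[5,3],[3,2]]
Q^9 = (Q^4)²·Q = [[55,34],[34,21]]
Q^19 = (Q^9)²·Q = [[42,197],[197,94]]
Q^38 = (Q^19)² = [[235,149],[149,86]]
Q^76 = (Q^38)² = [[236,21],[21,215]]
Q^152 = (Q^76)² = [[112,9],[9,103]]
F_152 mod 249 = Q^152[0][1] = 9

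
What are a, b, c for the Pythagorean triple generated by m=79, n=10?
(6141, 1580, 6341)

Euclid's formula: a = m² - n², b = 2mn, c = m² + n²
m = 79, n = 10
a = 79² - 10² = 6241 - 100 = 6141
b = 2 × 79 × 10 = 1580
c = 79² + 10² = 6241 + 100 = 6341
Verification: 6141² + 1580² = 37711881 + 2496400 = 40208281 = 6341² ✓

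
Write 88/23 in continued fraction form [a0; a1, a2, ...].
[3; 1, 4, 1, 3]

Euclidean algorithm steps:
88 = 3 × 23 + 19
23 = 1 × 19 + 4
19 = 4 × 4 + 3
4 = 1 × 3 + 1
3 = 3 × 1 + 0
Continued fraction: [3; 1, 4, 1, 3]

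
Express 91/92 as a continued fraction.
[0; 1, 91]

Euclidean algorithm steps:
91 = 0 × 92 + 91
92 = 1 × 91 + 1
91 = 91 × 1 + 0
Continued fraction: [0; 1, 91]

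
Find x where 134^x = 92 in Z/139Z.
91

Baby-step giant-step with step n = ⌈√139⌉ = 12.
Baby steps 134^j mod 139 (j:value) for j=0..11: 0:1, 1:134, 2:25, 3:14, 4:69, 5:72, 6:57, 7:132, 8:35, 9:103, 10:41, 11:73.
Giant-step multiplier: 134^(-12) ≡ 134^(138-12) = 134^126 ≡ 131 (mod 139).
Giant steps γ_i = 92·131^i mod 139: γ_0=92, γ_1=98, γ_2=50, γ_3=17, γ_4=3, γ_5=115, γ_6=53, γ_7=132 (in table at j=7).
x = i·n + j = 7·12 + 7 = 91.
Check: 134^91 ≡ 92 (mod 139).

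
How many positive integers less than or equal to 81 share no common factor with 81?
54

81 = 3^4
φ(n) = n × ∏(1 - 1/p) for each prime p dividing n
φ(81) = 81 × (1 - 1/3) = 54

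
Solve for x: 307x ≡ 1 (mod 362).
283

gcd(307, 362) = 1, so the inverse exists.
Extended Euclidean algorithm on (362, 307):
362 = 1 × 307 + 55  ⟹  55 = (1)·362 + (-1)·307
307 = 5 × 55 + 32  ⟹  32 = (-5)·362 + (6)·307
55 = 1 × 32 + 23  ⟹  23 = (6)·362 + (-7)·307
32 = 1 × 23 + 9  ⟹  9 = (-11)·362 + (13)·307
23 = 2 × 9 + 5  ⟹  5 = (28)·362 + (-33)·307
9 = 1 × 5 + 4  ⟹  4 = (-39)·362 + (46)·307
5 = 1 × 4 + 1  ⟹  1 = (67)·362 + (-79)·307
So (-79)·307 ≡ 1 (mod 362), i.e. 307^(-1) ≡ -79 ≡ 283 (mod 362).
Check: 307 × 283 = 86881 ≡ 1 (mod 362)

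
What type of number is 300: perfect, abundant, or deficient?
abundant

Proper divisors of 300: sum = 1 + 2 + 3 + 4 + 5 + 6 + 10 + 12 + ... + 60 + 75 + 100 + 150 (17 divisors) = 568
Since 568 > 300, 300 is abundant.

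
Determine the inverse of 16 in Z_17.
16

gcd(16, 17) = 1, so the inverse exists.
Extended Euclidean algorithm on (17, 16):
17 = 1 × 16 + 1  ⟹  1 = (1)·17 + (-1)·16
So (-1)·16 ≡ 1 (mod 17), i.e. 16^(-1) ≡ -1 ≡ 16 (mod 17).
Check: 16 × 16 = 256 ≡ 1 (mod 17)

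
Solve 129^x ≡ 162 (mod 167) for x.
72

Baby-step giant-step with step n = ⌈√167⌉ = 13.
Baby steps 129^j mod 167 (j:value) for j=0..12: 0:1, 1:129, 2:108, 3:71, 4:141, 5:153, 6:31, 7:158, 8:8, 9:30, 10:29, 11:67, 12:126.
Giant-step multiplier: 129^(-13) ≡ 129^(166-13) = 129^153 ≡ 82 (mod 167).
Giant steps γ_i = 162·82^i mod 167: γ_0=162, γ_1=91, γ_2=114, γ_3=163, γ_4=6, γ_5=158 (in table at j=7).
x = i·n + j = 5·13 + 7 = 72.
Check: 129^72 ≡ 162 (mod 167).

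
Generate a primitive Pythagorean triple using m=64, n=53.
(1287, 6784, 6905)

Euclid's formula: a = m² - n², b = 2mn, c = m² + n²
m = 64, n = 53
a = 64² - 53² = 4096 - 2809 = 1287
b = 2 × 64 × 53 = 6784
c = 64² + 53² = 4096 + 2809 = 6905
Verification: 1287² + 6784² = 1656369 + 46022656 = 47679025 = 6905² ✓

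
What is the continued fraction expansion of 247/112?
[2; 4, 1, 6, 1, 2]

Euclidean algorithm steps:
247 = 2 × 112 + 23
112 = 4 × 23 + 20
23 = 1 × 20 + 3
20 = 6 × 3 + 2
3 = 1 × 2 + 1
2 = 2 × 1 + 0
Continued fraction: [2; 4, 1, 6, 1, 2]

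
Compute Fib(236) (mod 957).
492

Matrix identity: Q^n = [[F_(n+1), F_n], [F_n, F_(n-1)]] with Q = [[1,1],[1,0]].
n = 236 = 11101100₂. Square-and-multiply, entries mod 957:
Q^1 = [[1,1],[1,0]]
Q^3 = (Q^1)²·Q = [[3,2],[2,1]]
Q^7 = (Q^3)²·Q = [[21,13],[13,8]]
Q^14 = (Q^7)² = [[610,377],[377,233]]
Q^29 = (Q^14)²·Q = [[407,320],[320,87]]
Q^59 = (Q^29)²·Q = [[264,89],[89,175]]
Q^118 = (Q^59)² = [[100,791],[791,266]]
Q^236 = (Q^118)² = [[233,492],[492,698]]
F_236 mod 957 = Q^236[0][1] = 492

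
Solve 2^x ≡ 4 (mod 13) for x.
2

Baby-step giant-step with step n = ⌈√13⌉ = 4.
Baby steps 2^j mod 13 (j:value) for j=0..3: 0:1, 1:2, 2:4, 3:8.
h = 4 is already in the table at j=2, so x = 2.
Check: 2^2 ≡ 4 (mod 13).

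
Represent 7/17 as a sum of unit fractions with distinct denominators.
1/3 + 1/13 + 1/663

Greedy algorithm:
7/17: ceiling(17/7) = 3, use 1/3
4/51: ceiling(51/4) = 13, use 1/13
1/663: ceiling(663/1) = 663, use 1/663
Result: 7/17 = 1/3 + 1/13 + 1/663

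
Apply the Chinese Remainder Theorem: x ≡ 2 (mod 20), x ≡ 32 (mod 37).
402

Using Chinese Remainder Theorem:
M = 20 × 37 = 740
M1 = 37, M2 = 20
y1 = 37^(-1) mod 20 = 13
y2 = 20^(-1) mod 37 = 13
x = (2×37×13 + 32×20×13) mod 740 = 402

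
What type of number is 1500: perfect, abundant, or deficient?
abundant

Proper divisors of 1500: sum = 1 + 2 + 3 + 4 + 5 + 6 + 10 + 12 + ... + 300 + 375 + 500 + 750 (23 divisors) = 2868
Since 2868 > 1500, 1500 is abundant.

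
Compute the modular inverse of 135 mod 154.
81

gcd(135, 154) = 1, so the inverse exists.
Extended Euclidean algorithm on (154, 135):
154 = 1 × 135 + 19  ⟹  19 = (1)·154 + (-1)·135
135 = 7 × 19 + 2  ⟹  2 = (-7)·154 + (8)·135
19 = 9 × 2 + 1  ⟹  1 = (64)·154 + (-73)·135
So (-73)·135 ≡ 1 (mod 154), i.e. 135^(-1) ≡ -73 ≡ 81 (mod 154).
Check: 135 × 81 = 10935 ≡ 1 (mod 154)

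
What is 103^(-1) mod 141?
115

gcd(103, 141) = 1, so the inverse exists.
Extended Euclidean algorithm on (141, 103):
141 = 1 × 103 + 38  ⟹  38 = (1)·141 + (-1)·103
103 = 2 × 38 + 27  ⟹  27 = (-2)·141 + (3)·103
38 = 1 × 27 + 11  ⟹  11 = (3)·141 + (-4)·103
27 = 2 × 11 + 5  ⟹  5 = (-8)·141 + (11)·103
11 = 2 × 5 + 1  ⟹  1 = (19)·141 + (-26)·103
So (-26)·103 ≡ 1 (mod 141), i.e. 103^(-1) ≡ -26 ≡ 115 (mod 141).
Check: 103 × 115 = 11845 ≡ 1 (mod 141)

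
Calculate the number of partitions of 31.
6842

p(n) counts ways to write n as a sum of positive integers (order ignored).
Euler's pentagonal recurrence: p(k) = p(k-1) + p(k-2) - p(k-5) - p(k-7) + p(k-12) + p(k-15) - ... (offsets j(3j∓1)/2, signs ++--, p(0)=1, p(<0)=0).
DP table for k = 0..30: p(0)=1, p(1)=1, p(2)=2, p(3)=3, p(4)=5, p(5)=7, p(6)=11, p(7)=15, p(8)=22, p(9)=30, p(10)=42, p(11)=56, p(12)=77, p(13)=101, p(14)=135, p(15)=176, p(16)=231, p(17)=297, p(18)=385, p(19)=490, p(20)=627, p(21)=792, p(22)=1002, p(23)=1255, p(24)=1575, p(25)=1958, p(26)=2436, p(27)=3010, p(28)=3718, p(29)=4565, p(30)=5604.
Final step: p(31) = p(30) + p(29) - p(26) - p(24) + p(19) + p(16) - p(9) - p(5)
= 5604 + 4565 - 2436 - 1575 + 490 + 231 - 30 - 7
= 6842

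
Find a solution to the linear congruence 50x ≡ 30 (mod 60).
x ≡ 3 (mod 6)

gcd(50, 60) = 10, which divides 30, so solutions exist.
Divide through by 10: 5x ≡ 3 (mod 6).
Find 5^(-1) mod 6 by the extended Euclidean algorithm:
6 = 1 × 5 + 1  ⟹  1 = (1)·6 + (-1)·5
So (-1)·5 ≡ 1 (mod 6), i.e. 5^(-1) ≡ -1 ≡ 5 (mod 6).
x ≡ 5 × 3 = 15 ≡ 3 (mod 6).
Check: 50 × 3 = 150 ≡ 30 (mod 60).
x ≡ 3 (mod 6), giving 10 solutions mod 60.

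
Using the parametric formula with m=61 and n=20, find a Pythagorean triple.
(3321, 2440, 4121)

Euclid's formula: a = m² - n², b = 2mn, c = m² + n²
m = 61, n = 20
a = 61² - 20² = 3721 - 400 = 3321
b = 2 × 61 × 20 = 2440
c = 61² + 20² = 3721 + 400 = 4121
Verification: 3321² + 2440² = 11029041 + 5953600 = 16982641 = 4121² ✓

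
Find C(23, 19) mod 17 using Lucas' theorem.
15

Using Lucas' theorem:
Write n=23 and k=19 in base 17:
n in base 17: [1, 6]
k in base 17: [1, 2]
C(23,19) mod 17 = ∏ C(n_i, k_i) mod 17
Digit binomials (mod 17): C(1,1) = 1; C(6,2) = 15
Product: 1 × 15 = 15 ≡ 15 (mod 17)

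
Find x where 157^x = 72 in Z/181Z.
95

Baby-step giant-step with step n = ⌈√181⌉ = 14.
Baby steps 157^j mod 181 (j:value) for j=0..13: 0:1, 1:157, 2:33, 3:113, 4:3, 5:109, 6:99, 7:158, 8:9, 9:146, 10:116, 11:112, 12:27, 13:76.
Giant-step multiplier: 157^(-14) ≡ 157^(180-14) = 157^166 ≡ 168 (mod 181).
Giant steps γ_i = 72·168^i mod 181: γ_0=72, γ_1=150, γ_2=41, γ_3=10, γ_4=51, γ_5=61, γ_6=112 (in table at j=11).
x = i·n + j = 6·14 + 11 = 95.
Check: 157^95 ≡ 72 (mod 181).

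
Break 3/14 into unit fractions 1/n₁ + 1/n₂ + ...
1/5 + 1/70

Greedy algorithm:
3/14: ceiling(14/3) = 5, use 1/5
1/70: ceiling(70/1) = 70, use 1/70
Result: 3/14 = 1/5 + 1/70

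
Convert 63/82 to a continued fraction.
[0; 1, 3, 3, 6]

Euclidean algorithm steps:
63 = 0 × 82 + 63
82 = 1 × 63 + 19
63 = 3 × 19 + 6
19 = 3 × 6 + 1
6 = 6 × 1 + 0
Continued fraction: [0; 1, 3, 3, 6]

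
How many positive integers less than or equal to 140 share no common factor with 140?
48

140 = 2^2 × 5 × 7
φ(n) = n × ∏(1 - 1/p) for each prime p dividing n
φ(140) = 140 × (1 - 1/2) × (1 - 1/5) × (1 - 1/7) = 48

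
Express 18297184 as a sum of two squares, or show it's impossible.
Not possible

Factorization: 18297184 = 2^5 × 83^3
By Fermat: n is sum of two squares iff every prime p ≡ 3 (mod 4) appears to even power.
Prime(s) ≡ 3 (mod 4) with odd exponent: [(83, 3)]
Therefore 18297184 cannot be expressed as a² + b².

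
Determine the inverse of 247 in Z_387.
340

gcd(247, 387) = 1, so the inverse exists.
Extended Euclidean algorithm on (387, 247):
387 = 1 × 247 + 140  ⟹  140 = (1)·387 + (-1)·247
247 = 1 × 140 + 107  ⟹  107 = (-1)·387 + (2)·247
140 = 1 × 107 + 33  ⟹  33 = (2)·387 + (-3)·247
107 = 3 × 33 + 8  ⟹  8 = (-7)·387 + (11)·247
33 = 4 × 8 + 1  ⟹  1 = (30)·387 + (-47)·247
So (-47)·247 ≡ 1 (mod 387), i.e. 247^(-1) ≡ -47 ≡ 340 (mod 387).
Check: 247 × 340 = 83980 ≡ 1 (mod 387)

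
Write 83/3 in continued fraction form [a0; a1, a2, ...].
[27; 1, 2]

Euclidean algorithm steps:
83 = 27 × 3 + 2
3 = 1 × 2 + 1
2 = 2 × 1 + 0
Continued fraction: [27; 1, 2]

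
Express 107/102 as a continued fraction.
[1; 20, 2, 2]

Euclidean algorithm steps:
107 = 1 × 102 + 5
102 = 20 × 5 + 2
5 = 2 × 2 + 1
2 = 2 × 1 + 0
Continued fraction: [1; 20, 2, 2]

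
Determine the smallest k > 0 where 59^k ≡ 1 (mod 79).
78

79 is prime, so ord(59) divides φ(79) = 78.
Divisors of 78: 1, 2, 3, 6, 13, 26, 39, 78.
Repeated squaring: 59^1 ≡ 59, 59^2 ≡ 5, 59^4 ≡ 25, 59^8 ≡ 72, 59^16 ≡ 49, 59^32 ≡ 31, 59^64 ≡ 13 (mod 79).
Test 59^d mod 79 for each divisor d in increasing order:
59^1 ≡ 59
59^2 ≡ 5
59^3 = 59^2·59^1 ≡ 58
59^6 = 59^4·59^2 ≡ 46
59^13 = 59^8·59^4·59^1 ≡ 24
59^26 = 59^16·59^8·59^2 ≡ 23
59^39 = 59^32·59^4·59^2·59^1 ≡ 78
59^78 = 59^64·59^8·59^4·59^2 ≡ 1  ← first divisor giving 1
The order is 78.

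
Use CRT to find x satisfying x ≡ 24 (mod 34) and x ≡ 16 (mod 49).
1486

Using Chinese Remainder Theorem:
M = 34 × 49 = 1666
M1 = 49, M2 = 34
y1 = 49^(-1) mod 34 = 25
y2 = 34^(-1) mod 49 = 13
x = (24×49×25 + 16×34×13) mod 1666 = 1486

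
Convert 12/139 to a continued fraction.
[0; 11, 1, 1, 2, 2]

Euclidean algorithm steps:
12 = 0 × 139 + 12
139 = 11 × 12 + 7
12 = 1 × 7 + 5
7 = 1 × 5 + 2
5 = 2 × 2 + 1
2 = 2 × 1 + 0
Continued fraction: [0; 11, 1, 1, 2, 2]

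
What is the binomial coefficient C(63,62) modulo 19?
6

Using Lucas' theorem:
Write n=63 and k=62 in base 19:
n in base 19: [3, 6]
k in base 19: [3, 5]
C(63,62) mod 19 = ∏ C(n_i, k_i) mod 19
Digit binomials (mod 19): C(3,3) = 1; C(6,5) = 6
Product: 1 × 6 = 6 ≡ 6 (mod 19)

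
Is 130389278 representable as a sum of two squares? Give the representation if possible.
Not possible

Factorization: 130389278 = 2 × 29 × 131^3
By Fermat: n is sum of two squares iff every prime p ≡ 3 (mod 4) appears to even power.
Prime(s) ≡ 3 (mod 4) with odd exponent: [(131, 3)]
Therefore 130389278 cannot be expressed as a² + b².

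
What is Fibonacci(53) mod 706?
17

Matrix identity: Q^n = [[F_(n+1), F_n], [F_n, F_(n-1)]] with Q = [[1,1],[1,0]].
n = 53 = 110101₂. Square-and-multiply, entries mod 706:
Q^1 = [[1,1],[1,0]]
Q^3 = (Q^1)²·Q = [[3,2],[2,1]]
Q^6 = (Q^3)² = [[13,8],[8,5]]
Q^13 = (Q^6)²·Q = [[377,233],[233,144]]
Q^26 = (Q^13)² = [[150,667],[667,189]]
Q^53 = (Q^26)²·Q = [[210,17],[17,193]]
F_53 mod 706 = Q^53[0][1] = 17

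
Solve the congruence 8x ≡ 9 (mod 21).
x ≡ 9 (mod 21)

gcd(8, 21) = 1, which divides 9, so solutions exist.
Find 8^(-1) mod 21 by the extended Euclidean algorithm:
21 = 2 × 8 + 5  ⟹  5 = (1)·21 + (-2)·8
8 = 1 × 5 + 3  ⟹  3 = (-1)·21 + (3)·8
5 = 1 × 3 + 2  ⟹  2 = (2)·21 + (-5)·8
3 = 1 × 2 + 1  ⟹  1 = (-3)·21 + (8)·8
So (8)·8 ≡ 1 (mod 21), i.e. 8^(-1) ≡ 8 (mod 21).
x ≡ 8 × 9 = 72 ≡ 9 (mod 21).
Check: 8 × 9 = 72 ≡ 9 (mod 21).
Unique solution: x ≡ 9 (mod 21)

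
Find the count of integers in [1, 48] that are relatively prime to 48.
16

48 = 2^4 × 3
φ(n) = n × ∏(1 - 1/p) for each prime p dividing n
φ(48) = 48 × (1 - 1/2) × (1 - 1/3) = 16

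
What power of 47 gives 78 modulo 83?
60

Baby-step giant-step with step n = ⌈√83⌉ = 10.
Baby steps 47^j mod 83 (j:value) for j=0..9: 0:1, 1:47, 2:51, 3:73, 4:28, 5:71, 6:17, 7:52, 8:37, 9:79.
Giant-step multiplier: 47^(-10) ≡ 47^(82-10) = 47^72 ≡ 49 (mod 83).
Giant steps γ_i = 78·49^i mod 83: γ_0=78, γ_1=4, γ_2=30, γ_3=59, γ_4=69, γ_5=61, γ_6=1 (in table at j=0).
x = i·n + j = 6·10 + 0 = 60.
Check: 47^60 ≡ 78 (mod 83).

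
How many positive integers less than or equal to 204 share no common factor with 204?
64

204 = 2^2 × 3 × 17
φ(n) = n × ∏(1 - 1/p) for each prime p dividing n
φ(204) = 204 × (1 - 1/2) × (1 - 1/3) × (1 - 1/17) = 64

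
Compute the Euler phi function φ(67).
66

67 = 67
φ(n) = n × ∏(1 - 1/p) for each prime p dividing n
φ(67) = 67 × (1 - 1/67) = 66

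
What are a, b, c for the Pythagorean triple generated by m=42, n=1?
(1763, 84, 1765)

Euclid's formula: a = m² - n², b = 2mn, c = m² + n²
m = 42, n = 1
a = 42² - 1² = 1764 - 1 = 1763
b = 2 × 42 × 1 = 84
c = 42² + 1² = 1764 + 1 = 1765
Verification: 1763² + 84² = 3108169 + 7056 = 3115225 = 1765² ✓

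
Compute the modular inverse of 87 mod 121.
32

gcd(87, 121) = 1, so the inverse exists.
Extended Euclidean algorithm on (121, 87):
121 = 1 × 87 + 34  ⟹  34 = (1)·121 + (-1)·87
87 = 2 × 34 + 19  ⟹  19 = (-2)·121 + (3)·87
34 = 1 × 19 + 15  ⟹  15 = (3)·121 + (-4)·87
19 = 1 × 15 + 4  ⟹  4 = (-5)·121 + (7)·87
15 = 3 × 4 + 3  ⟹  3 = (18)·121 + (-25)·87
4 = 1 × 3 + 1  ⟹  1 = (-23)·121 + (32)·87
So (32)·87 ≡ 1 (mod 121), i.e. 87^(-1) ≡ 32 (mod 121).
Check: 87 × 32 = 2784 ≡ 1 (mod 121)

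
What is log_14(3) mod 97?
38

Baby-step giant-step with step n = ⌈√97⌉ = 10.
Baby steps 14^j mod 97 (j:value) for j=0..9: 0:1, 1:14, 2:2, 3:28, 4:4, 5:56, 6:8, 7:15, 8:16, 9:30.
Giant-step multiplier: 14^(-10) ≡ 14^(96-10) = 14^86 ≡ 94 (mod 97).
Giant steps γ_i = 3·94^i mod 97: γ_0=3, γ_1=88, γ_2=27, γ_3=16 (in table at j=8).
x = i·n + j = 3·10 + 8 = 38.
Check: 14^38 ≡ 3 (mod 97).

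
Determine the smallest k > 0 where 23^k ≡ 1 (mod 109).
36

109 is prime, so ord(23) divides φ(109) = 108.
Divisors of 108: 1, 2, 3, 4, 6, 9, 12, 18, 27, 36, 54, 108.
Repeated squaring: 23^1 ≡ 23, 23^2 ≡ 93, 23^4 ≡ 38, 23^8 ≡ 27, 23^16 ≡ 75, 23^32 ≡ 66, 23^64 ≡ 105 (mod 109).
Test 23^d mod 109 for each divisor d in increasing order:
23^1 ≡ 23
23^2 ≡ 93
23^3 = 23^2·23^1 ≡ 68
23^4 ≡ 38
23^6 = 23^4·23^2 ≡ 46
23^9 = 23^8·23^1 ≡ 76
23^12 = 23^8·23^4 ≡ 45
23^18 = 23^16·23^2 ≡ 108
23^27 = 23^16·23^8·23^2·23^1 ≡ 33
23^36 = 23^32·23^4 ≡ 1  ← first divisor giving 1
The order is 36.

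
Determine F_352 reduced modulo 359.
351

Matrix identity: Q^n = [[F_(n+1), F_n], [F_n, F_(n-1)]] with Q = [[1,1],[1,0]].
n = 352 = 101100000₂. Square-and-multiply, entries mod 359:
Q^1 = [[1,1],[1,0]]
Q^2 = (Q^1)² = [[2,1],[1,1]]
Q^5 = (Q^2)²·Q = [[8,5],[5,3]]
Q^11 = (Q^5)²·Q = [[144,89],[89,55]]
Q^22 = (Q^11)² = [[296,120],[120,176]]
Q^44 = (Q^22)² = [[60,277],[277,142]]
Q^88 = (Q^44)² = [[272,309],[309,322]]
Q^176 = (Q^88)² = [[17,97],[97,279]]
Q^352 = (Q^176)² = [[5,351],[351,13]]
F_352 mod 359 = Q^352[0][1] = 351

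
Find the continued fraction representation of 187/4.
[46; 1, 3]

Euclidean algorithm steps:
187 = 46 × 4 + 3
4 = 1 × 3 + 1
3 = 3 × 1 + 0
Continued fraction: [46; 1, 3]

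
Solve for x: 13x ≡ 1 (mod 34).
21

gcd(13, 34) = 1, so the inverse exists.
Extended Euclidean algorithm on (34, 13):
34 = 2 × 13 + 8  ⟹  8 = (1)·34 + (-2)·13
13 = 1 × 8 + 5  ⟹  5 = (-1)·34 + (3)·13
8 = 1 × 5 + 3  ⟹  3 = (2)·34 + (-5)·13
5 = 1 × 3 + 2  ⟹  2 = (-3)·34 + (8)·13
3 = 1 × 2 + 1  ⟹  1 = (5)·34 + (-13)·13
So (-13)·13 ≡ 1 (mod 34), i.e. 13^(-1) ≡ -13 ≡ 21 (mod 34).
Check: 13 × 21 = 273 ≡ 1 (mod 34)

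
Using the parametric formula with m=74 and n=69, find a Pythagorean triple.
(715, 10212, 10237)

Euclid's formula: a = m² - n², b = 2mn, c = m² + n²
m = 74, n = 69
a = 74² - 69² = 5476 - 4761 = 715
b = 2 × 74 × 69 = 10212
c = 74² + 69² = 5476 + 4761 = 10237
Verification: 715² + 10212² = 511225 + 104284944 = 104796169 = 10237² ✓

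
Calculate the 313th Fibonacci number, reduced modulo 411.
196

Matrix identity: Q^n = [[F_(n+1), F_n], [F_n, F_(n-1)]] with Q = [[1,1],[1,0]].
n = 313 = 100111001₂. Square-and-multiply, entries mod 411:
Q^1 = [[1,1],[1,0]]
Q^2 = (Q^1)² = [[2,1],[1,1]]
Q^4 = (Q^2)² = [[5,3],[3,2]]
Q^9 = (Q^4)²·Q = [[55,34],[34,21]]
Q^19 = (Q^9)²·Q = [[189,71],[71,118]]
Q^39 = (Q^19)²·Q = [[87,73],[73,14]]
Q^78 = (Q^39)² = [[157,386],[386,182]]
Q^156 = (Q^78)² = [[203,156],[156,47]]
Q^313 = (Q^156)²·Q = [[151,196],[196,366]]
F_313 mod 411 = Q^313[0][1] = 196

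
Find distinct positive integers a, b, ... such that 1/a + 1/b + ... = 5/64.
1/13 + 1/832

Greedy algorithm:
5/64: ceiling(64/5) = 13, use 1/13
1/832: ceiling(832/1) = 832, use 1/832
Result: 5/64 = 1/13 + 1/832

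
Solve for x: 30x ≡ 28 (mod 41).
x ≡ 31 (mod 41)

gcd(30, 41) = 1, which divides 28, so solutions exist.
Find 30^(-1) mod 41 by the extended Euclidean algorithm:
41 = 1 × 30 + 11  ⟹  11 = (1)·41 + (-1)·30
30 = 2 × 11 + 8  ⟹  8 = (-2)·41 + (3)·30
11 = 1 × 8 + 3  ⟹  3 = (3)·41 + (-4)·30
8 = 2 × 3 + 2  ⟹  2 = (-8)·41 + (11)·30
3 = 1 × 2 + 1  ⟹  1 = (11)·41 + (-15)·30
So (-15)·30 ≡ 1 (mod 41), i.e. 30^(-1) ≡ -15 ≡ 26 (mod 41).
x ≡ 26 × 28 = 728 ≡ 31 (mod 41).
Check: 30 × 31 = 930 ≡ 28 (mod 41).
Unique solution: x ≡ 31 (mod 41)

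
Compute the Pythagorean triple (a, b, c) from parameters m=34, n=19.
(795, 1292, 1517)

Euclid's formula: a = m² - n², b = 2mn, c = m² + n²
m = 34, n = 19
a = 34² - 19² = 1156 - 361 = 795
b = 2 × 34 × 19 = 1292
c = 34² + 19² = 1156 + 361 = 1517
Verification: 795² + 1292² = 632025 + 1669264 = 2301289 = 1517² ✓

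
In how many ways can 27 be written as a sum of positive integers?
3010

p(n) counts ways to write n as a sum of positive integers (order ignored).
Euler's pentagonal recurrence: p(k) = p(k-1) + p(k-2) - p(k-5) - p(k-7) + p(k-12) + p(k-15) - ... (offsets j(3j∓1)/2, signs ++--, p(0)=1, p(<0)=0).
DP table for k = 0..26: p(0)=1, p(1)=1, p(2)=2, p(3)=3, p(4)=5, p(5)=7, p(6)=11, p(7)=15, p(8)=22, p(9)=30, p(10)=42, p(11)=56, p(12)=77, p(13)=101, p(14)=135, p(15)=176, p(16)=231, p(17)=297, p(18)=385, p(19)=490, p(20)=627, p(21)=792, p(22)=1002, p(23)=1255, p(24)=1575, p(25)=1958, p(26)=2436.
Final step: p(27) = p(26) + p(25) - p(22) - p(20) + p(15) + p(12) - p(5) - p(1)
= 2436 + 1958 - 1002 - 627 + 176 + 77 - 7 - 1
= 3010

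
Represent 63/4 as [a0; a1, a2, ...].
[15; 1, 3]

Euclidean algorithm steps:
63 = 15 × 4 + 3
4 = 1 × 3 + 1
3 = 3 × 1 + 0
Continued fraction: [15; 1, 3]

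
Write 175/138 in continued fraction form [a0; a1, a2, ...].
[1; 3, 1, 2, 1, 2, 3]

Euclidean algorithm steps:
175 = 1 × 138 + 37
138 = 3 × 37 + 27
37 = 1 × 27 + 10
27 = 2 × 10 + 7
10 = 1 × 7 + 3
7 = 2 × 3 + 1
3 = 3 × 1 + 0
Continued fraction: [1; 3, 1, 2, 1, 2, 3]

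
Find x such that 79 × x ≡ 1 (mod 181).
55

gcd(79, 181) = 1, so the inverse exists.
Extended Euclidean algorithm on (181, 79):
181 = 2 × 79 + 23  ⟹  23 = (1)·181 + (-2)·79
79 = 3 × 23 + 10  ⟹  10 = (-3)·181 + (7)·79
23 = 2 × 10 + 3  ⟹  3 = (7)·181 + (-16)·79
10 = 3 × 3 + 1  ⟹  1 = (-24)·181 + (55)·79
So (55)·79 ≡ 1 (mod 181), i.e. 79^(-1) ≡ 55 (mod 181).
Check: 79 × 55 = 4345 ≡ 1 (mod 181)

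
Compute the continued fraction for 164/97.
[1; 1, 2, 4, 3, 2]

Euclidean algorithm steps:
164 = 1 × 97 + 67
97 = 1 × 67 + 30
67 = 2 × 30 + 7
30 = 4 × 7 + 2
7 = 3 × 2 + 1
2 = 2 × 1 + 0
Continued fraction: [1; 1, 2, 4, 3, 2]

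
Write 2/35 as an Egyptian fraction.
1/18 + 1/630

Greedy algorithm:
2/35: ceiling(35/2) = 18, use 1/18
1/630: ceiling(630/1) = 630, use 1/630
Result: 2/35 = 1/18 + 1/630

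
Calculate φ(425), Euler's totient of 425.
320

425 = 5^2 × 17
φ(n) = n × ∏(1 - 1/p) for each prime p dividing n
φ(425) = 425 × (1 - 1/5) × (1 - 1/17) = 320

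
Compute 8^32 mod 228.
64

Repeated squaring. Binary of 32 = 100000.
8^1 ≡ 8 (mod 228); 8^2 ≡ 64 (mod 228); 8^4 ≡ 220 (mod 228); 8^8 ≡ 64 (mod 228); 8^16 ≡ 220 (mod 228); 8^32 ≡ 64 (mod 228)
8^32 = 8^32 ≡ 64 (mod 228)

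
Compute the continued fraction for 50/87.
[0; 1, 1, 2, 1, 5, 2]

Euclidean algorithm steps:
50 = 0 × 87 + 50
87 = 1 × 50 + 37
50 = 1 × 37 + 13
37 = 2 × 13 + 11
13 = 1 × 11 + 2
11 = 5 × 2 + 1
2 = 2 × 1 + 0
Continued fraction: [0; 1, 1, 2, 1, 5, 2]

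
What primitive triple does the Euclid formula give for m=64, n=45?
(2071, 5760, 6121)

Euclid's formula: a = m² - n², b = 2mn, c = m² + n²
m = 64, n = 45
a = 64² - 45² = 4096 - 2025 = 2071
b = 2 × 64 × 45 = 5760
c = 64² + 45² = 4096 + 2025 = 6121
Verification: 2071² + 5760² = 4289041 + 33177600 = 37466641 = 6121² ✓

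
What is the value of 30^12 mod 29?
1

Repeated squaring. Binary of 12 = 1100.
30^1 ≡ 1 (mod 29); 30^2 ≡ 1 (mod 29); 30^4 ≡ 1 (mod 29); 30^8 ≡ 1 (mod 29)
30^12 = 30^4 × 30^8 ≡ 1 (mod 29)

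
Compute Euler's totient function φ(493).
448

493 = 17 × 29
φ(n) = n × ∏(1 - 1/p) for each prime p dividing n
φ(493) = 493 × (1 - 1/17) × (1 - 1/29) = 448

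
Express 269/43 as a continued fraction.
[6; 3, 1, 10]

Euclidean algorithm steps:
269 = 6 × 43 + 11
43 = 3 × 11 + 10
11 = 1 × 10 + 1
10 = 10 × 1 + 0
Continued fraction: [6; 3, 1, 10]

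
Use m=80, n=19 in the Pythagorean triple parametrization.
(6039, 3040, 6761)

Euclid's formula: a = m² - n², b = 2mn, c = m² + n²
m = 80, n = 19
a = 80² - 19² = 6400 - 361 = 6039
b = 2 × 80 × 19 = 3040
c = 80² + 19² = 6400 + 361 = 6761
Verification: 6039² + 3040² = 36469521 + 9241600 = 45711121 = 6761² ✓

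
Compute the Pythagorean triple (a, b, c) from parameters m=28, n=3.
(775, 168, 793)

Euclid's formula: a = m² - n², b = 2mn, c = m² + n²
m = 28, n = 3
a = 28² - 3² = 784 - 9 = 775
b = 2 × 28 × 3 = 168
c = 28² + 3² = 784 + 9 = 793
Verification: 775² + 168² = 600625 + 28224 = 628849 = 793² ✓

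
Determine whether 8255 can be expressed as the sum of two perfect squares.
Not possible

Factorization: 8255 = 5 × 13 × 127
By Fermat: n is sum of two squares iff every prime p ≡ 3 (mod 4) appears to even power.
Prime(s) ≡ 3 (mod 4) with odd exponent: [(127, 1)]
Therefore 8255 cannot be expressed as a² + b².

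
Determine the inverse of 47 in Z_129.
11

gcd(47, 129) = 1, so the inverse exists.
Extended Euclidean algorithm on (129, 47):
129 = 2 × 47 + 35  ⟹  35 = (1)·129 + (-2)·47
47 = 1 × 35 + 12  ⟹  12 = (-1)·129 + (3)·47
35 = 2 × 12 + 11  ⟹  11 = (3)·129 + (-8)·47
12 = 1 × 11 + 1  ⟹  1 = (-4)·129 + (11)·47
So (11)·47 ≡ 1 (mod 129), i.e. 47^(-1) ≡ 11 (mod 129).
Check: 47 × 11 = 517 ≡ 1 (mod 129)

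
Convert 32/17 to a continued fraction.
[1; 1, 7, 2]

Euclidean algorithm steps:
32 = 1 × 17 + 15
17 = 1 × 15 + 2
15 = 7 × 2 + 1
2 = 2 × 1 + 0
Continued fraction: [1; 1, 7, 2]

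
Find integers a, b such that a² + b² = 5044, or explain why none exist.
12² + 70² (a=12, b=70)

Factorization: 5044 = 2^2 × 13 × 97
By Fermat: n is sum of two squares iff every prime p ≡ 3 (mod 4) appears to even power.
All primes ≡ 3 (mod 4) appear to even power.
Search a = 0, 1, 2, … for 5044 - a² a perfect square: first hit at a = 12: 5044 - 144 = 4900 = 70².
5044 = 12² + 70² = 144 + 4900 ✓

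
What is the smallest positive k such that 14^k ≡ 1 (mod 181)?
45

181 is prime, so ord(14) divides φ(181) = 180.
Divisors of 180: 1, 2, 3, 4, 5, 6, 9, 10, 12, 15, 18, 20, 30, 36, 45, 60, 90, 180.
Repeated squaring: 14^1 ≡ 14, 14^2 ≡ 15, 14^4 ≡ 44, 14^8 ≡ 126, 14^16 ≡ 129, 14^32 ≡ 170, 14^64 ≡ 121, 14^128 ≡ 161 (mod 181).
Test 14^d mod 181 for each divisor d in increasing order:
14^1 ≡ 14
14^2 ≡ 15
14^3 = 14^2·14^1 ≡ 29
14^4 ≡ 44
14^5 = 14^4·14^1 ≡ 73
14^6 = 14^4·14^2 ≡ 117
14^9 = 14^8·14^1 ≡ 135
14^10 = 14^8·14^2 ≡ 80
14^12 = 14^8·14^4 ≡ 114
14^15 = 14^8·14^4·14^2·14^1 ≡ 48
14^18 = 14^16·14^2 ≡ 125
14^20 = 14^16·14^4 ≡ 65
14^30 = 14^16·14^8·14^4·14^2 ≡ 132
14^36 = 14^32·14^4 ≡ 59
14^45 = 14^32·14^8·14^4·14^1 ≡ 1  ← first divisor giving 1
The order is 45.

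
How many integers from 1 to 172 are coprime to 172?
84

172 = 2^2 × 43
φ(n) = n × ∏(1 - 1/p) for each prime p dividing n
φ(172) = 172 × (1 - 1/2) × (1 - 1/43) = 84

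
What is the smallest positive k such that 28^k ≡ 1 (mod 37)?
18

37 is prime, so ord(28) divides φ(37) = 36.
Divisors of 36: 1, 2, 3, 4, 6, 9, 12, 18, 36.
Repeated squaring: 28^1 ≡ 28, 28^2 ≡ 7, 28^4 ≡ 12, 28^8 ≡ 33, 28^16 ≡ 16, 28^32 ≡ 34 (mod 37).
Test 28^d mod 37 for each divisor d in increasing order:
28^1 ≡ 28
28^2 ≡ 7
28^3 = 28^2·28^1 ≡ 11
28^4 ≡ 12
28^6 = 28^4·28^2 ≡ 10
28^9 = 28^8·28^1 ≡ 36
28^12 = 28^8·28^4 ≡ 26
28^18 = 28^16·28^2 ≡ 1  ← first divisor giving 1
The order is 18.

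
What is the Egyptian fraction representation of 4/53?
1/14 + 1/248 + 1/92008

Greedy algorithm:
4/53: ceiling(53/4) = 14, use 1/14
3/742: ceiling(742/3) = 248, use 1/248
1/92008: ceiling(92008/1) = 92008, use 1/92008
Result: 4/53 = 1/14 + 1/248 + 1/92008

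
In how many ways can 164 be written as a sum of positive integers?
156919475295

p(n) counts ways to write n as a sum of positive integers (order ignored).
Euler's pentagonal recurrence: p(k) = p(k-1) + p(k-2) - p(k-5) - p(k-7) + p(k-12) + p(k-15) - ... (offsets j(3j∓1)/2, signs ++--, p(0)=1, p(<0)=0).
DP table for k = 0..163: p(0)=1, p(1)=1, p(2)=2, p(3)=3, p(4)=5, p(5)=7, p(6)=11, p(7)=15, p(8)=22, p(9)=30, p(10)=42, p(11)=56, p(12)=77, p(13)=101, p(14)=135, p(15)=176, p(16)=231, p(17)=297, p(18)=385, p(19)=490, p(20)=627, p(21)=792, p(22)=1002, p(23)=1255, p(24)=1575, p(25)=1958, p(26)=2436, p(27)=3010, p(28)=3718, p(29)=4565, p(30)=5604, p(31)=6842, p(32)=8349, p(33)=10143, p(34)=12310, p(35)=14883, p(36)=17977, p(37)=21637, p(38)=26015, p(39)=31185, p(40)=37338, p(41)=44583, p(42)=53174, p(43)=63261, p(44)=75175, p(45)=89134, p(46)=105558, p(47)=124754, p(48)=147273, p(49)=173525, p(50)=204226, p(51)=239943, p(52)=281589, p(53)=329931, p(54)=386155, p(55)=451276, p(56)=526823, p(57)=614154, p(58)=715220, p(59)=831820, p(60)=966467, p(61)=1121505, p(62)=1300156, p(63)=1505499, p(64)=1741630, p(65)=2012558, p(66)=2323520, p(67)=2679689, p(68)=3087735, p(69)=3554345, p(70)=4087968, p(71)=4697205, p(72)=5392783, p(73)=6185689, p(74)=7089500, p(75)=8118264, p(76)=9289091, p(77)=10619863, p(78)=12132164, p(79)=13848650, p(80)=15796476, p(81)=18004327, p(82)=20506255, p(83)=23338469, p(84)=26543660, p(85)=30167357, p(86)=34262962, p(87)=38887673, p(88)=44108109, p(89)=49995925, p(90)=56634173, p(91)=64112359, p(92)=72533807, p(93)=82010177, p(94)=92669720, p(95)=104651419, p(96)=118114304, p(97)=133230930, p(98)=150198136, p(99)=169229875, p(100)=190569292, p(101)=214481126, p(102)=241265379, p(103)=271248950, p(104)=304801365, p(105)=342325709, p(106)=384276336, p(107)=431149389, p(108)=483502844, p(109)=541946240, p(110)=607163746, p(111)=679903203, p(112)=761002156, p(113)=851376628, p(114)=952050665, p(115)=1064144451, p(116)=1188908248, p(117)=1327710076, p(118)=1482074143, p(119)=1653668665, p(120)=1844349560, p(121)=2056148051, p(122)=2291320912, p(123)=2552338241, p(124)=2841940500, p(125)=3163127352, p(126)=3519222692, p(127)=3913864295, p(128)=4351078600, p(129)=4835271870, p(130)=5371315400, p(131)=5964539504, p(132)=6620830889, p(133)=7346629512, p(134)=8149040695, p(135)=9035836076, p(136)=10015581680, p(137)=11097645016, p(138)=12292341831, p(139)=13610949895, p(140)=15065878135, p(141)=16670689208, p(142)=18440293320, p(143)=20390982757, p(144)=22540654445, p(145)=24908858009, p(146)=27517052599, p(147)=30388671978, p(148)=33549419497, p(149)=37027355200, p(150)=40853235313, p(151)=45060624582, p(152)=49686288421, p(153)=54770336324, p(154)=60356673280, p(155)=66493182097, p(156)=73232243759, p(157)=80630964769, p(158)=88751778802, p(159)=97662728555, p(160)=107438159466, p(161)=118159068427, p(162)=129913904637, p(163)=142798995930.
Final step: p(164) = p(163) + p(162) - p(159) - p(157) + p(152) + p(149) - p(142) - p(138) + p(129) + p(124) - p(113) - p(107) + p(94) + p(87) - p(72) - p(64) + p(47) + p(38) - p(19) - p(9)
= 142798995930 + 129913904637 - 97662728555 - 80630964769 + 49686288421 + 37027355200 - 18440293320 - 12292341831 + 4835271870 + 2841940500 - 851376628 - 431149389 + 92669720 + 38887673 - 5392783 - 1741630 + 124754 + 26015 - 490 - 30
= 156919475295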